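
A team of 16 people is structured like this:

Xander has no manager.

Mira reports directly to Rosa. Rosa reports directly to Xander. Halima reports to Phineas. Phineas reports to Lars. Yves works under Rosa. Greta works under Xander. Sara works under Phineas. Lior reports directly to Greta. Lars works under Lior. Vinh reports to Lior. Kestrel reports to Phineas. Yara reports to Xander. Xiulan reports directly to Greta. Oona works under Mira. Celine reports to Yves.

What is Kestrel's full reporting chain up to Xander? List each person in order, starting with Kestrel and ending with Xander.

Kestrel reports to Phineas. Phineas reports to Lars. Lars reports to Lior. Lior reports to Greta. Greta reports to Xander. Xander is at the top.

Kestrel -> Phineas -> Lars -> Lior -> Greta -> Xander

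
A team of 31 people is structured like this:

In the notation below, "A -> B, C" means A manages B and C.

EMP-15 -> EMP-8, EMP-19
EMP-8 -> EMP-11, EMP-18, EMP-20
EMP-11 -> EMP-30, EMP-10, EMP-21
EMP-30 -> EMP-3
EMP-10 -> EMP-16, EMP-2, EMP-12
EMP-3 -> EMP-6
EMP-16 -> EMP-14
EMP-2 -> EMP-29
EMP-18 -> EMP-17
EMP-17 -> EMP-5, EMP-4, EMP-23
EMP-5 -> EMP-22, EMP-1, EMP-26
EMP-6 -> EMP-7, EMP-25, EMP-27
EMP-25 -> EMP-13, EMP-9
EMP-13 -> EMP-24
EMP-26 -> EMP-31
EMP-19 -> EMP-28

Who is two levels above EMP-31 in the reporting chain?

EMP-5

EMP-31 reports to EMP-26, and EMP-26 reports to EMP-5. So EMP-31's skip-level manager is EMP-5.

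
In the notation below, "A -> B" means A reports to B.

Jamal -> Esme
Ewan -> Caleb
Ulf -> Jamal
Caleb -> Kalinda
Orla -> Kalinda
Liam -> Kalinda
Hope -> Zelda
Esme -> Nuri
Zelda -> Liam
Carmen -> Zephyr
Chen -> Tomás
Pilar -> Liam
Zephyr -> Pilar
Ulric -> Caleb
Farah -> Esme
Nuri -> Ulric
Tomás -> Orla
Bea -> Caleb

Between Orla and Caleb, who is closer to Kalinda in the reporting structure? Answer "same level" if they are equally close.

same level

Both Orla and Caleb are 1 level below Kalinda.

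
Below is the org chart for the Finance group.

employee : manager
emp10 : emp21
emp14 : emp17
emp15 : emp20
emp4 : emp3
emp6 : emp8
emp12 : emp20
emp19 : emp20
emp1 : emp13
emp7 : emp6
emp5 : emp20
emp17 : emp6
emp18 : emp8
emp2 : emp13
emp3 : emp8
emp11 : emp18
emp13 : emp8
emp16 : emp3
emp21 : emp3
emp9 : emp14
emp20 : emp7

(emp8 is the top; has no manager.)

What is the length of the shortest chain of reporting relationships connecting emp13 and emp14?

4

emp13 is 1 level below emp8, and emp14 is 3 levels below emp8 (their lowest common manager). The shortest path runs up from emp13 to emp8 and back down to emp14: 1 + 3 = 4 links.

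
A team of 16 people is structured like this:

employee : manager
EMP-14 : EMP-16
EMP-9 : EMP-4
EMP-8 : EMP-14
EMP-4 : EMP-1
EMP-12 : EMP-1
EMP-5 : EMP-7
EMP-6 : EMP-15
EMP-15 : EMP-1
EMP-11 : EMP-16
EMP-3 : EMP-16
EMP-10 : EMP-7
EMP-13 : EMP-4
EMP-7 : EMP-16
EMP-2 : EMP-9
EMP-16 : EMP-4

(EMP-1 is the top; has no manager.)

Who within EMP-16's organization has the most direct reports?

Direct-report counts within EMP-16's organization: EMP-16 has 4; EMP-14 has 1; EMP-7 has 2. The largest is 4, held by EMP-16.

EMP-16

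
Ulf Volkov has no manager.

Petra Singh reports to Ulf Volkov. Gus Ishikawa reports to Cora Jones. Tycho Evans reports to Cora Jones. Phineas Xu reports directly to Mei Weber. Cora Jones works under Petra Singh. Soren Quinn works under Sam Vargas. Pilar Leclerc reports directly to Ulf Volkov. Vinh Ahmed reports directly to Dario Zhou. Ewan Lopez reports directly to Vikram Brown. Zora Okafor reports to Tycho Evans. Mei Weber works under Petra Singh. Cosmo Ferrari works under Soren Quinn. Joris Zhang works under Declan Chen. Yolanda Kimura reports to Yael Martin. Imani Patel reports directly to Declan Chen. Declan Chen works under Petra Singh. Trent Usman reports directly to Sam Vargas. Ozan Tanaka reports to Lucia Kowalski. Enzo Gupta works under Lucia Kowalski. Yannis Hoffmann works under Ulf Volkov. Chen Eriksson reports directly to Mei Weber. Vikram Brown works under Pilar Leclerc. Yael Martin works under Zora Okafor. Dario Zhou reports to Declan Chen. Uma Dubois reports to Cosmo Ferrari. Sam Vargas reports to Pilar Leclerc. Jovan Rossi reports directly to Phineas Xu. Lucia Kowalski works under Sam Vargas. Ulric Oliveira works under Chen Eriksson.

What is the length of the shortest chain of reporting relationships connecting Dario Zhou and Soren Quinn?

Dario Zhou is 3 levels below Ulf Volkov, and Soren Quinn is 3 levels below Ulf Volkov (their lowest common manager). The shortest path runs up from Dario Zhou to Ulf Volkov and back down to Soren Quinn: 3 + 3 = 6 links.

6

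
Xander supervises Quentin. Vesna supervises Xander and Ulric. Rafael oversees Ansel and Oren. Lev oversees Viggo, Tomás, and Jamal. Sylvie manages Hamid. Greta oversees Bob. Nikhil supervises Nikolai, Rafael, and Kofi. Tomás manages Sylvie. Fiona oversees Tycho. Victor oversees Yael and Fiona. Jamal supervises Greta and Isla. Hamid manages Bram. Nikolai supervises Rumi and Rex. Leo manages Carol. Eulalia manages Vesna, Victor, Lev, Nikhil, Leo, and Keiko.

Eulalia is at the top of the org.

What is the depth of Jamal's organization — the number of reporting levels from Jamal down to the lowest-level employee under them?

2

The longest chain under Jamal runs Jamal → Greta → Bob, which is 2 levels below Jamal.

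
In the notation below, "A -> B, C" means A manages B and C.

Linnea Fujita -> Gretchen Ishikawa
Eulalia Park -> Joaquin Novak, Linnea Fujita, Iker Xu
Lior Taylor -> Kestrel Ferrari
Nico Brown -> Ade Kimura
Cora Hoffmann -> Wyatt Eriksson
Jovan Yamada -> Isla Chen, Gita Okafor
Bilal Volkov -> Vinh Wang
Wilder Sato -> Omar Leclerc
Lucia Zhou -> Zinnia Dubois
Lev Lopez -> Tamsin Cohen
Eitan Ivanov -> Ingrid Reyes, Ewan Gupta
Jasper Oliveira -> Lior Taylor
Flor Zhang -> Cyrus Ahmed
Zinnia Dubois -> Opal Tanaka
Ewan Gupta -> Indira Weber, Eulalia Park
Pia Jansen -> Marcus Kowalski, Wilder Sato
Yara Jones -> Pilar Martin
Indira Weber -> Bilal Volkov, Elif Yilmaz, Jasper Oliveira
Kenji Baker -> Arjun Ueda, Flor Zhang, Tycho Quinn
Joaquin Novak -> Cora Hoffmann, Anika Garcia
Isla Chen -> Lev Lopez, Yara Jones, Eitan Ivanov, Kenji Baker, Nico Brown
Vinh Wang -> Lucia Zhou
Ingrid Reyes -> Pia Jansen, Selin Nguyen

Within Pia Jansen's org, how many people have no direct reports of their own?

The people in Pia Jansen's organization with no one reporting to them are Omar Leclerc, Marcus Kowalski. That is 2.

2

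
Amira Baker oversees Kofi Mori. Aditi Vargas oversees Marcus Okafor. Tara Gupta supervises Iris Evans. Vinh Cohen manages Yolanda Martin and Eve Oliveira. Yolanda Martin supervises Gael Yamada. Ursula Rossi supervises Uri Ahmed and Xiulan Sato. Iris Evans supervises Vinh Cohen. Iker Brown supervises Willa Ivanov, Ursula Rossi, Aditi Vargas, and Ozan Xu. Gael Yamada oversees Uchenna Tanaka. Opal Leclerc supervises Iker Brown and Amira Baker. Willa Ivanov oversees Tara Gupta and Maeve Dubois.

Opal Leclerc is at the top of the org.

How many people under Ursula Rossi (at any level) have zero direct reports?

The people in Ursula Rossi's organization with no one reporting to them are Xiulan Sato, Uri Ahmed. That is 2.

2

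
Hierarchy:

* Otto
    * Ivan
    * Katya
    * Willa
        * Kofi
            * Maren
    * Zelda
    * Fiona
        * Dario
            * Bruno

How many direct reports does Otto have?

Otto directly manages Ivan, Katya, Willa, Zelda, Fiona. That is 5 direct reports.

5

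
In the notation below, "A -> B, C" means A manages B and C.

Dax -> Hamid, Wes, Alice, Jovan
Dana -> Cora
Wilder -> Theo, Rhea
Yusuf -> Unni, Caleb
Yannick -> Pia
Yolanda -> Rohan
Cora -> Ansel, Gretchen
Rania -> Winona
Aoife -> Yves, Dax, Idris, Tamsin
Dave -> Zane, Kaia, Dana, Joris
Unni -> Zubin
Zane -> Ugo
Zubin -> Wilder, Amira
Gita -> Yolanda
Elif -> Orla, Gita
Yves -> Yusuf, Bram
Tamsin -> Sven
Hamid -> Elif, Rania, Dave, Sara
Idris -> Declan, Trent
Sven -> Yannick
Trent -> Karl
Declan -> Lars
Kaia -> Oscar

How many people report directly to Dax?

4

Dax directly manages Hamid, Wes, Alice, Jovan. That is 4 direct reports.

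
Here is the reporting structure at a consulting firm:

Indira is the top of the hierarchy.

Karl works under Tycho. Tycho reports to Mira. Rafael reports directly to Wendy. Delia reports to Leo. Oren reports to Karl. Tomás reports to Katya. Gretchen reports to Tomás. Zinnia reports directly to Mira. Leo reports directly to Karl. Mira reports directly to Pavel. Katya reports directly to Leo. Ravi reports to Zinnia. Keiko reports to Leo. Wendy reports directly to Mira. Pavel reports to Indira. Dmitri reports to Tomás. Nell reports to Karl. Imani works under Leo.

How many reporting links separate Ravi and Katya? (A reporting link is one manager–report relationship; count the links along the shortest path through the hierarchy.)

Ravi is 2 levels below Mira, and Katya is 4 levels below Mira (their lowest common manager). The shortest path runs up from Ravi to Mira and back down to Katya: 2 + 4 = 6 links.

6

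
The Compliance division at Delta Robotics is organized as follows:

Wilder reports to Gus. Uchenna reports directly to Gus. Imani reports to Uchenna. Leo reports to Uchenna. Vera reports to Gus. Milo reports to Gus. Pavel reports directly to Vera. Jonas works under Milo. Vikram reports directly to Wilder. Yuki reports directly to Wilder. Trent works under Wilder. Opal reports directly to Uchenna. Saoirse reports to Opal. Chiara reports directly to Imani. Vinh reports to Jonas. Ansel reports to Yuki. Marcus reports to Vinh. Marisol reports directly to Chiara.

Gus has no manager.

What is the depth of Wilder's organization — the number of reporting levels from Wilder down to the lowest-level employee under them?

2

The longest chain under Wilder runs Wilder → Yuki → Ansel, which is 2 levels below Wilder.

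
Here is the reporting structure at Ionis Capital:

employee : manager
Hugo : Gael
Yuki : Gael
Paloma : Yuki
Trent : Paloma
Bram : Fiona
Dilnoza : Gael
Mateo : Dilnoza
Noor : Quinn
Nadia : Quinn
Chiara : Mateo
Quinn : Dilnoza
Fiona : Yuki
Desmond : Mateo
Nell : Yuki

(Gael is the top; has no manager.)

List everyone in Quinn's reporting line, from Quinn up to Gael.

Quinn -> Dilnoza -> Gael

Quinn reports to Dilnoza. Dilnoza reports to Gael. Gael is at the top.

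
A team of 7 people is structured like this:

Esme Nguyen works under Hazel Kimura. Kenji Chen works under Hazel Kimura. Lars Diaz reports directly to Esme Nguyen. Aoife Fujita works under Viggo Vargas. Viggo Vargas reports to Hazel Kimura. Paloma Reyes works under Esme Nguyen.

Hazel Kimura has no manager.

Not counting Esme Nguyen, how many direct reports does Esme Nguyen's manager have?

Esme Nguyen reports to Hazel Kimura. Hazel Kimura's other direct reports are Viggo Vargas, Kenji Chen — 2 peers.

2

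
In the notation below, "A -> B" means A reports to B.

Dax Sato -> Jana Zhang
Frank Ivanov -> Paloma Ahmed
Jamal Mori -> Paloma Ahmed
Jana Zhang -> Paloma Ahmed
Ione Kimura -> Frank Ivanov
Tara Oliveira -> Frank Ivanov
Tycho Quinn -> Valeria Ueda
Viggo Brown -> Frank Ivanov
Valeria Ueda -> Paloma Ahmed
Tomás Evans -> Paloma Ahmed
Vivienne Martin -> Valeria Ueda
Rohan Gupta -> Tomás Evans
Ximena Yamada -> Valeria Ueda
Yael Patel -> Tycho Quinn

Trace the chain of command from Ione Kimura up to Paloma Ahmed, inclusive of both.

Ione Kimura -> Frank Ivanov -> Paloma Ahmed

Ione Kimura reports to Frank Ivanov. Frank Ivanov reports to Paloma Ahmed. Paloma Ahmed is at the top.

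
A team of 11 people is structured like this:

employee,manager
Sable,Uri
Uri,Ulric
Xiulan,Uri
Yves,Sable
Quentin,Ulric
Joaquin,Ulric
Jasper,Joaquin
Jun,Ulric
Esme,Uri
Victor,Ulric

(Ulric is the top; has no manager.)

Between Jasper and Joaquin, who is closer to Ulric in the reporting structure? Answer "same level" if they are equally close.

Joaquin

Jasper is 2 levels below Ulric; Joaquin is 1. Joaquin is higher.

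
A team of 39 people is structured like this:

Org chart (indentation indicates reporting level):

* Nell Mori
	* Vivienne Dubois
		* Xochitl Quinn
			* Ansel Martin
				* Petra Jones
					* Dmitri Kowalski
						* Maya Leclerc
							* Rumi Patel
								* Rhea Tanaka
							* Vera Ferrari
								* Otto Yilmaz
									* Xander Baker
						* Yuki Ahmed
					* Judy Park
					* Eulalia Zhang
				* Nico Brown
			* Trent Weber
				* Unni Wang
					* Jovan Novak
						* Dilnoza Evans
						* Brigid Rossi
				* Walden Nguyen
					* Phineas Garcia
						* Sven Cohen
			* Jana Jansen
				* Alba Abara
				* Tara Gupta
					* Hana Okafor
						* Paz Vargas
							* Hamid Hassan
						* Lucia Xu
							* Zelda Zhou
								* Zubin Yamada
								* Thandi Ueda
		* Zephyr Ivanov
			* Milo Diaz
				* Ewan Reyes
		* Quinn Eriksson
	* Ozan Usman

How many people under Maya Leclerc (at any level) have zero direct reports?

The people in Maya Leclerc's organization with no one reporting to them are Xander Baker, Rhea Tanaka. That is 2.

2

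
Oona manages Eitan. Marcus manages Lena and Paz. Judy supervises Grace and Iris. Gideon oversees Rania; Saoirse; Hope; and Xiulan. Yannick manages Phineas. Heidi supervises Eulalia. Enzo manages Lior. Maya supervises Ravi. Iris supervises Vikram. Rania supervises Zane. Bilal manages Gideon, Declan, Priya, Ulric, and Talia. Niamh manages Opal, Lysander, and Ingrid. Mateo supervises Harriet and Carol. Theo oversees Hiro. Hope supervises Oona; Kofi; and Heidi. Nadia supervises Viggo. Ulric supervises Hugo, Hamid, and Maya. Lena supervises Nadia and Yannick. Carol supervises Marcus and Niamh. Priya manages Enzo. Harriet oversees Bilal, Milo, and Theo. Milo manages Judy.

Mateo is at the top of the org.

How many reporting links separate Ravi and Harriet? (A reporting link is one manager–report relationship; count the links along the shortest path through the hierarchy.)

4

Ravi is in Harriet's organization: the chain from Ravi up to Harriet is Ravi → Maya → Ulric → Bilal → Harriet, which is 4 links.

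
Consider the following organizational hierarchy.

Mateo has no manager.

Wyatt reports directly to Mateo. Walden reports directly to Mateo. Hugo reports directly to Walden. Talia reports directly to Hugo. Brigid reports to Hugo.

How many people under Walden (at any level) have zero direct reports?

The people in Walden's organization with no one reporting to them are Brigid, Talia. That is 2.

2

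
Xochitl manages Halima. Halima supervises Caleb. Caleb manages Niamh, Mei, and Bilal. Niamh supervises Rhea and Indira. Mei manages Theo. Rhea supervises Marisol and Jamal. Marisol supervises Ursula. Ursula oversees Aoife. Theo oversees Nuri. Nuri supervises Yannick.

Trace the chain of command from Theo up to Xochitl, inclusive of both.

Theo reports to Mei. Mei reports to Caleb. Caleb reports to Halima. Halima reports to Xochitl. Xochitl is at the top.

Theo -> Mei -> Caleb -> Halima -> Xochitl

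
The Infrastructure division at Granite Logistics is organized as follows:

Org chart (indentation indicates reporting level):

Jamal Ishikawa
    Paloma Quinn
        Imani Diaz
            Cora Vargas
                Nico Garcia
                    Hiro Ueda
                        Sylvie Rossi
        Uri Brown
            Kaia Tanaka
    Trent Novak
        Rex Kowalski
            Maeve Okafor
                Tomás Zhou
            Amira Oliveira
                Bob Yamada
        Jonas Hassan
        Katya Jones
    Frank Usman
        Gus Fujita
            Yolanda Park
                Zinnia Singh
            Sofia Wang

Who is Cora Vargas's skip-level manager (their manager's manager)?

Paloma Quinn

Cora Vargas reports to Imani Diaz, and Imani Diaz reports to Paloma Quinn. So Cora Vargas's skip-level manager is Paloma Quinn.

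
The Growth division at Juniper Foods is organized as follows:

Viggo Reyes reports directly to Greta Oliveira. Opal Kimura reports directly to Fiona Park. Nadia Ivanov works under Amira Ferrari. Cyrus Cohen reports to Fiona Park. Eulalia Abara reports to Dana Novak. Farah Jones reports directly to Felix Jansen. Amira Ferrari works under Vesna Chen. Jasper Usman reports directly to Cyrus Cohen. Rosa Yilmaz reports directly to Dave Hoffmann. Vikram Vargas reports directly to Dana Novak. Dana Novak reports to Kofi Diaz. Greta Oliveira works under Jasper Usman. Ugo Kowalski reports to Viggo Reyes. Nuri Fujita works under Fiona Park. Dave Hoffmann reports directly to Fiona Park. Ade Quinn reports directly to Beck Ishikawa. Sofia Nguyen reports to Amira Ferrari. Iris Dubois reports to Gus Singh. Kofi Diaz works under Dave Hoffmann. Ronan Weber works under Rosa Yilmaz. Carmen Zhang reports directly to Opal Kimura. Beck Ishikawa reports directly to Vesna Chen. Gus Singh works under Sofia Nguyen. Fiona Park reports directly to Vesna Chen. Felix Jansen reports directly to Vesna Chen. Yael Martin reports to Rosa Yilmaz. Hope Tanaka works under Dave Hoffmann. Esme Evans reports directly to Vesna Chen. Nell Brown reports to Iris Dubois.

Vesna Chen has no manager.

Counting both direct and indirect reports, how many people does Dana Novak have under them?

Dana Novak directly manages Vikram Vargas, Eulalia Abara. Vikram Vargas has no reports. Eulalia Abara has no reports. So Dana Novak's organization is 2 direct reports plus everyone under them: 1 + 1 = 2.

2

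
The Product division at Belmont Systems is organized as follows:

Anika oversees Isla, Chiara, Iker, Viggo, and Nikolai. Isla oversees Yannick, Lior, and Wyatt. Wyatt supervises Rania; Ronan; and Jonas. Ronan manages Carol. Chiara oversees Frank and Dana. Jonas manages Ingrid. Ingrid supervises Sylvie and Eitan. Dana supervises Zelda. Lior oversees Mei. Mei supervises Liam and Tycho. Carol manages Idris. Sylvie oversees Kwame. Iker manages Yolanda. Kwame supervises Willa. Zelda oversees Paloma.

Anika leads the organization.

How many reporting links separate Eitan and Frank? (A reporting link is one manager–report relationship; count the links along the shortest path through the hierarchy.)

Eitan is 5 levels below Anika, and Frank is 2 levels below Anika (their lowest common manager). The shortest path runs up from Eitan to Anika and back down to Frank: 5 + 2 = 7 links.

7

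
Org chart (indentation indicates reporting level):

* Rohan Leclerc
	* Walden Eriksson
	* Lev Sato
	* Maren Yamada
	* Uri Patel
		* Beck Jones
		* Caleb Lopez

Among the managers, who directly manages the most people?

Direct-report counts: Rohan Leclerc has 4; Uri Patel has 2. The largest is 4, held by Rohan Leclerc.

Rohan Leclerc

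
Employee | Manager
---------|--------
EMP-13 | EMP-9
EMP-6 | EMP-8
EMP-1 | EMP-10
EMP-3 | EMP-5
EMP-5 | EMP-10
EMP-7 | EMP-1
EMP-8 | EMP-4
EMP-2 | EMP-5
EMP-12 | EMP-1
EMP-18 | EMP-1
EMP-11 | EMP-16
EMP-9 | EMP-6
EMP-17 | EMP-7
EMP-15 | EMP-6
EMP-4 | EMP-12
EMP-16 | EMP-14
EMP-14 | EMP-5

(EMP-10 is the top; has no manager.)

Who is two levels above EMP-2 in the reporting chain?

EMP-10

EMP-2 reports to EMP-5, and EMP-5 reports to EMP-10. So EMP-2's skip-level manager is EMP-10.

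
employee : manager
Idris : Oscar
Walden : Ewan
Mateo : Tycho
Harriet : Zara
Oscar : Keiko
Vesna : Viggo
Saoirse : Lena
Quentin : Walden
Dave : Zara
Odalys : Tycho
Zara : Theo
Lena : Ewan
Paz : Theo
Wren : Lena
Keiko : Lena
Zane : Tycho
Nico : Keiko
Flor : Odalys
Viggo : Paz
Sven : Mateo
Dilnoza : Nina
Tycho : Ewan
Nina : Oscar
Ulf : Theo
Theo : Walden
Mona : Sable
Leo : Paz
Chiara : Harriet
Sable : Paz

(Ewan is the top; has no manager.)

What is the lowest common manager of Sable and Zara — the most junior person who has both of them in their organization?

Sable's chain of managers is Paz, Theo, Walden, Ewan. Zara's chain of managers is Theo, Walden, Ewan. The first manager that appears in both chains is Theo.

Theo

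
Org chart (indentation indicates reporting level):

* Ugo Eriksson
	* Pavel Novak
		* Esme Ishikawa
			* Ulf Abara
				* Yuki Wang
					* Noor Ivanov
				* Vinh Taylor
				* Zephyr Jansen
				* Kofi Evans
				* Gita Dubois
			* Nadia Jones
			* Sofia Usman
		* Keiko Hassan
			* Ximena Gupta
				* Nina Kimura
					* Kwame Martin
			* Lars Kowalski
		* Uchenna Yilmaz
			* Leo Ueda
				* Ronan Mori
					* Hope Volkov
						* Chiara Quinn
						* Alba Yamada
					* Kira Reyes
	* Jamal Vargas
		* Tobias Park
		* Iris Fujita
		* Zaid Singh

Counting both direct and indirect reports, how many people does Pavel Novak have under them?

22

Pavel Novak directly manages Esme Ishikawa, Keiko Hassan, Uchenna Yilmaz. Under Esme Ishikawa: Sofia Usman, Nadia Jones, Ulf Abara, Gita Dubois, Kofi Evans, Zephyr Jansen, Vinh Taylor, Yuki Wang, Noor Ivanov (9). Under Keiko Hassan: Lars Kowalski, Ximena Gupta, Nina Kimura, Kwame Martin (4). Under Uchenna Yilmaz: Leo Ueda, Ronan Mori, Kira Reyes, Hope Volkov, Alba Yamada, Chiara Quinn (6). So Pavel Novak's organization is 3 direct reports plus everyone under them: 10 + 5 + 7 = 22.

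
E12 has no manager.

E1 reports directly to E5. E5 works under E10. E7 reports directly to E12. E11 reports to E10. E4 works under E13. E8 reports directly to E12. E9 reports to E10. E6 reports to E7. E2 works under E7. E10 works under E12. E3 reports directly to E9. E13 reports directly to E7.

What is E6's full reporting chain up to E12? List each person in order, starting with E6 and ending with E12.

E6 -> E7 -> E12

E6 reports to E7. E7 reports to E12. E12 is at the top.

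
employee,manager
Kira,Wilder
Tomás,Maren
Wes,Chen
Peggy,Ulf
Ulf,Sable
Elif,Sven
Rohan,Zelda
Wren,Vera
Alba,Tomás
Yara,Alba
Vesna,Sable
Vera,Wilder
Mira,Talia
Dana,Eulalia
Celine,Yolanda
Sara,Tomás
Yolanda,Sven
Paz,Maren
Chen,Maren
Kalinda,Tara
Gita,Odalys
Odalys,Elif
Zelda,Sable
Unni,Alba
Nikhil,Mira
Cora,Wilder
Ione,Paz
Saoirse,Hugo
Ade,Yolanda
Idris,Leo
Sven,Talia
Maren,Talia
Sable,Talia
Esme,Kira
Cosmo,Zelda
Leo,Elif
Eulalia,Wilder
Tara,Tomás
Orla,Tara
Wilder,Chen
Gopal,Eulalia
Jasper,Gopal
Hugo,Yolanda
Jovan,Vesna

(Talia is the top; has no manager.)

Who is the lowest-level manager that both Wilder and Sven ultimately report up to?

Talia

Wilder's chain of managers is Chen, Maren, Talia. Sven's chain of managers is Talia. The first manager that appears in both chains is Talia.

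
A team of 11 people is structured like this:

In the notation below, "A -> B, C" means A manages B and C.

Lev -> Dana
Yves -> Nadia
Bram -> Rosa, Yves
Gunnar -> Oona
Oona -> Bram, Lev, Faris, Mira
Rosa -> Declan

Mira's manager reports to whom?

Gunnar

Mira reports to Oona, and Oona reports to Gunnar. So Mira's skip-level manager is Gunnar.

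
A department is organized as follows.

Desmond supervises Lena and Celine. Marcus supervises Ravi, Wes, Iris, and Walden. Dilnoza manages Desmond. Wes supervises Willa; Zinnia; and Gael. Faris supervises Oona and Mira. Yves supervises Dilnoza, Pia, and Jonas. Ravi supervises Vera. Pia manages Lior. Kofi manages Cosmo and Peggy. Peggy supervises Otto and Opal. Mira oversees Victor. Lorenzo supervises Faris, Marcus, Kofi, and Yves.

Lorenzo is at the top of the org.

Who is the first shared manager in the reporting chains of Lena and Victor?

Lorenzo

Lena's chain of managers is Desmond, Dilnoza, Yves, Lorenzo. Victor's chain of managers is Mira, Faris, Lorenzo. The first manager that appears in both chains is Lorenzo.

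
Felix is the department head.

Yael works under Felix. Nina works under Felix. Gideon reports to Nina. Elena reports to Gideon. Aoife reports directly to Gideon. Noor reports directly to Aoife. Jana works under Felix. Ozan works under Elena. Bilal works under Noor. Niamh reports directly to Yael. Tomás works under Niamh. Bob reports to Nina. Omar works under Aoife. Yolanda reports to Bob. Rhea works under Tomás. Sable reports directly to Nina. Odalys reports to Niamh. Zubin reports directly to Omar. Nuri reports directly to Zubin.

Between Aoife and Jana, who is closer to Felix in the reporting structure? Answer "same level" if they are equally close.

Jana

Aoife is 3 levels below Felix; Jana is 1. Jana is higher.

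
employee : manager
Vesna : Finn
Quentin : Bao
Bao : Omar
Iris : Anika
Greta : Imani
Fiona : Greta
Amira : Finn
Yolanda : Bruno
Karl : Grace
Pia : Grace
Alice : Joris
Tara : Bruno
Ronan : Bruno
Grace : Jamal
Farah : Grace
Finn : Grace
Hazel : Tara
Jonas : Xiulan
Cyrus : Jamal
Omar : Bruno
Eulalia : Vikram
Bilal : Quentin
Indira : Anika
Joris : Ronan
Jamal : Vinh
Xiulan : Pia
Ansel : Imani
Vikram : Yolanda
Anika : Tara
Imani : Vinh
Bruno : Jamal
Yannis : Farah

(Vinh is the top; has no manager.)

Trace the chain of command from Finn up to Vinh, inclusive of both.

Finn -> Grace -> Jamal -> Vinh

Finn reports to Grace. Grace reports to Jamal. Jamal reports to Vinh. Vinh is at the top.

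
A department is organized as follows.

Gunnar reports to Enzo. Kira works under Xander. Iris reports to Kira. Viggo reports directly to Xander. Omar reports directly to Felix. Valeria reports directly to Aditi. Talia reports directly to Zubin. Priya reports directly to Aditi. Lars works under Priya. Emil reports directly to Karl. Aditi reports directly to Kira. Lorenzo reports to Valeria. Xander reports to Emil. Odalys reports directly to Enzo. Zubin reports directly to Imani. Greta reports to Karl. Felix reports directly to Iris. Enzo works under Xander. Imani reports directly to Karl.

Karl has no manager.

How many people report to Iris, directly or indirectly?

Iris directly manages Felix. Under Felix: Omar (1). That's 2 in total.

2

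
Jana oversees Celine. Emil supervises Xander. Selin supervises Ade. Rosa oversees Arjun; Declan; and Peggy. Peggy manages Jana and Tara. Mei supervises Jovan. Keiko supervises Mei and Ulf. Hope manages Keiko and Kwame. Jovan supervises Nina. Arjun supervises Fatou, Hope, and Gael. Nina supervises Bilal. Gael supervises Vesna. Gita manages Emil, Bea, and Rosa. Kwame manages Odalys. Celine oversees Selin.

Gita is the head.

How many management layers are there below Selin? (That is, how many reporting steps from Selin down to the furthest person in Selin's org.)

The longest chain under Selin runs Selin → Ade, which is 1 level below Selin.

1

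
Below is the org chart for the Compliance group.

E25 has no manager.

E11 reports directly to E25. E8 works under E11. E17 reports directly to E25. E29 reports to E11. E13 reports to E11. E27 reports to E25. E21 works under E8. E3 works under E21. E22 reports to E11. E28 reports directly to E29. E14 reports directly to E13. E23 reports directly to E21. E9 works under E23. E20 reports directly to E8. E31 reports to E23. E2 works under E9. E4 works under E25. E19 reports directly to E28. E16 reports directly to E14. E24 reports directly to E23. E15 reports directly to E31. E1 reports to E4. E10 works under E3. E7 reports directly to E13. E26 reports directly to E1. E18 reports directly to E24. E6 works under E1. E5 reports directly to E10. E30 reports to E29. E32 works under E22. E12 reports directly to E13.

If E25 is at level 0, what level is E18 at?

6

Chain from E18 up to E25: E18 → E24 → E23 → E21 → E8 → E11 → E25. That is 6 steps up, so E18 is 6 levels below E25.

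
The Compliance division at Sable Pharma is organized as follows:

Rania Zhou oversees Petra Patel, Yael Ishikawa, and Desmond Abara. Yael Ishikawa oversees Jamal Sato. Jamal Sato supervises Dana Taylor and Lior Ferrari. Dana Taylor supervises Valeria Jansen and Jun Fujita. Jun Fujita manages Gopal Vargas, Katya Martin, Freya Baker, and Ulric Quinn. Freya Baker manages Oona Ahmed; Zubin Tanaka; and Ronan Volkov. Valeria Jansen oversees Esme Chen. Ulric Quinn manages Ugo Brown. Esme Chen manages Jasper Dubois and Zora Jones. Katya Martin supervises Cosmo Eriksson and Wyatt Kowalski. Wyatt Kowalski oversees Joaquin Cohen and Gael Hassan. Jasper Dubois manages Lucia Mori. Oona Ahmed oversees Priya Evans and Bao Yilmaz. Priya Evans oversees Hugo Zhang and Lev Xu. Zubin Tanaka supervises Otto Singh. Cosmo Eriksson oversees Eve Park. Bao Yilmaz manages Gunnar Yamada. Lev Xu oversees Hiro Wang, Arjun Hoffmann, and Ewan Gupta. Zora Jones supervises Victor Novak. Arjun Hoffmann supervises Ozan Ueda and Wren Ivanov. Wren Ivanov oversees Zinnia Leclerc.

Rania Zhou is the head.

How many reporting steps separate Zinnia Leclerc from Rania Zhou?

11

Chain from Zinnia Leclerc up to Rania Zhou: Zinnia Leclerc → Wren Ivanov → Arjun Hoffmann → Lev Xu → Priya Evans → Oona Ahmed → Freya Baker → Jun Fujita → Dana Taylor → Jamal Sato → Yael Ishikawa → Rania Zhou. That is 11 steps up, so Zinnia Leclerc is 11 levels below Rania Zhou.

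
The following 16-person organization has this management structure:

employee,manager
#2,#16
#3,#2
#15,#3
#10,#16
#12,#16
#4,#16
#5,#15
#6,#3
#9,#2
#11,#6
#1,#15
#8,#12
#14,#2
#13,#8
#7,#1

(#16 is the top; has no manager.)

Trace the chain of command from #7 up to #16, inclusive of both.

#7 reports to #1. #1 reports to #15. #15 reports to #3. #3 reports to #2. #2 reports to #16. #16 is at the top.

#7 -> #1 -> #15 -> #3 -> #2 -> #16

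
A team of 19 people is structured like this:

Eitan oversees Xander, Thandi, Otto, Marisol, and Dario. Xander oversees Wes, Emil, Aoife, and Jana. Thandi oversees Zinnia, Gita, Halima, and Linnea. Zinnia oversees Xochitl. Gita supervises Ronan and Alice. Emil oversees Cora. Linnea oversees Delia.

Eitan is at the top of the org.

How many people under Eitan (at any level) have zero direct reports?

12

The people in Eitan's organization with no one reporting to them are Dario, Marisol, Otto, Delia, Halima, Alice, Ronan, Xochitl, Jana, Aoife, Cora, Wes. That is 12.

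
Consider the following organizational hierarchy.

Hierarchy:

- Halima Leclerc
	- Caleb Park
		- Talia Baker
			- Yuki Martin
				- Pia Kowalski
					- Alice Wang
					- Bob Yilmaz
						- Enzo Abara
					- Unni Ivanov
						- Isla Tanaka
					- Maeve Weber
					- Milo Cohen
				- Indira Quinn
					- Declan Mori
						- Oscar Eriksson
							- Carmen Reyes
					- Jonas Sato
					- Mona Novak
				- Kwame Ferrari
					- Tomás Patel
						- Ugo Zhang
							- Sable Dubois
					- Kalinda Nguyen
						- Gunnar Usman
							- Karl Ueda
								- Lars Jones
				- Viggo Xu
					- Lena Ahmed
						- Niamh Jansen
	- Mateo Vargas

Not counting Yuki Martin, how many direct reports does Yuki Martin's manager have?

0

Yuki Martin reports to Talia Baker, and Talia Baker has no other direct reports. Yuki Martin has 0 peers.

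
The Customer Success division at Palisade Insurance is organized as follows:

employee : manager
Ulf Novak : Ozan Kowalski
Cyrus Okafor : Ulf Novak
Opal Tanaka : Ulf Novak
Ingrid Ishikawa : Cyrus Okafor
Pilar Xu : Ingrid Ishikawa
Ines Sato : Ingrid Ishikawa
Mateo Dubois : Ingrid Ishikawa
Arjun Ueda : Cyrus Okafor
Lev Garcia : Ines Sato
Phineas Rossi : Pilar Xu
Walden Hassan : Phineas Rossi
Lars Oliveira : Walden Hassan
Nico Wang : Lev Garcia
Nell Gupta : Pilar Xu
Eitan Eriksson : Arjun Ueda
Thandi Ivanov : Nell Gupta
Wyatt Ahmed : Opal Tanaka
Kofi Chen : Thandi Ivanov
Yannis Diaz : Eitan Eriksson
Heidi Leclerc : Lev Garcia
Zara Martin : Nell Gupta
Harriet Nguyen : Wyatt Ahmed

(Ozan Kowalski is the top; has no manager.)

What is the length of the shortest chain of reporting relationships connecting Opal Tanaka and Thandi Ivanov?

Opal Tanaka is 1 level below Ulf Novak, and Thandi Ivanov is 5 levels below Ulf Novak (their lowest common manager). The shortest path runs up from Opal Tanaka to Ulf Novak and back down to Thandi Ivanov: 1 + 5 = 6 links.

6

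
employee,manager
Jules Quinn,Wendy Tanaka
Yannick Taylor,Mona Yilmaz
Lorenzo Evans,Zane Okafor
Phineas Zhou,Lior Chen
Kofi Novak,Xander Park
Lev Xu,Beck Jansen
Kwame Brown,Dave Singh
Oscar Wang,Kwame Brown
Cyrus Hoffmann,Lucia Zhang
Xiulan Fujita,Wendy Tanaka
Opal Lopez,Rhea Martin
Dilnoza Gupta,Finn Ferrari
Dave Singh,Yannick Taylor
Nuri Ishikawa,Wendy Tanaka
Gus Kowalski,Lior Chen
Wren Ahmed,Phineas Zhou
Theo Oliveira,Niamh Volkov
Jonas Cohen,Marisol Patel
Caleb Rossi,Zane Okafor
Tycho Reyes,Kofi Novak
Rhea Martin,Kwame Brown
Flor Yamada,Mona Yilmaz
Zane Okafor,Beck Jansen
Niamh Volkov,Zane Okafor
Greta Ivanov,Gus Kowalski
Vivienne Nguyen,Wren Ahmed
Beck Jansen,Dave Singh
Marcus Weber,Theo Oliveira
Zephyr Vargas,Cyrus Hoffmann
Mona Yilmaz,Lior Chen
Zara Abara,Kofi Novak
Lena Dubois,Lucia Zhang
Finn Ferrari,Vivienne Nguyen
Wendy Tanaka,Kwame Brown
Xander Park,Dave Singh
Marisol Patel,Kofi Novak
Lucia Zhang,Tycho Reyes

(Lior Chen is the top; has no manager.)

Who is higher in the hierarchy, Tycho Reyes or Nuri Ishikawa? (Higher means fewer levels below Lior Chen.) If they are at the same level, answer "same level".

same level

Both Tycho Reyes and Nuri Ishikawa are 6 levels below Lior Chen.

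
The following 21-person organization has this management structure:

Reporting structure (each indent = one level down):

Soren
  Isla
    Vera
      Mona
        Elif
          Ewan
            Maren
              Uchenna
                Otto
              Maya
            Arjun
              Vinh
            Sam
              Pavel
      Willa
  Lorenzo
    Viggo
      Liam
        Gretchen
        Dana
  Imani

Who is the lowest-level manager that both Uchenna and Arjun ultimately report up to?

Uchenna's chain of managers is Maren, Ewan, Elif, Mona, Vera, Isla, Soren. Arjun's chain of managers is Ewan, Elif, Mona, Vera, Isla, Soren. The first manager that appears in both chains is Ewan.

Ewan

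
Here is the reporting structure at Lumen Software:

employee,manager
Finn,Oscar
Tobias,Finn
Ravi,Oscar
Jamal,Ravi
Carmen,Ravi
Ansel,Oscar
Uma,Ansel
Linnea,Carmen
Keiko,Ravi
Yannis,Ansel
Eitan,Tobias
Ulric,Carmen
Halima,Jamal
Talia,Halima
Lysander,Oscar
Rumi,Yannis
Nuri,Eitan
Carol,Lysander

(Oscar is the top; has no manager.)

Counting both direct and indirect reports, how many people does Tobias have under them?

Tobias directly manages Eitan. Under Eitan: Nuri (1). That's 2 in total.

2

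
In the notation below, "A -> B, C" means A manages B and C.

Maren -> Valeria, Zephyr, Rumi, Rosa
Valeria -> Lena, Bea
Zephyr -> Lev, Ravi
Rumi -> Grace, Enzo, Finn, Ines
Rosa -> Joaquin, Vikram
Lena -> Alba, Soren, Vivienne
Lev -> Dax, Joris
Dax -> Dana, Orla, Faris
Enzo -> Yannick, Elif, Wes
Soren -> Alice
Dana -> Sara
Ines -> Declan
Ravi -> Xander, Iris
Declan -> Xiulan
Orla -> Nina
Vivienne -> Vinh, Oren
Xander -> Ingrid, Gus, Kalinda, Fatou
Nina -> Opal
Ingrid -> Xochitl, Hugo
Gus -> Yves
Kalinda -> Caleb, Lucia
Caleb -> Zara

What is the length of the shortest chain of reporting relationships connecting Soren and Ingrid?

7

Soren is 3 levels below Maren, and Ingrid is 4 levels below Maren (their lowest common manager). The shortest path runs up from Soren to Maren and back down to Ingrid: 3 + 4 = 7 links.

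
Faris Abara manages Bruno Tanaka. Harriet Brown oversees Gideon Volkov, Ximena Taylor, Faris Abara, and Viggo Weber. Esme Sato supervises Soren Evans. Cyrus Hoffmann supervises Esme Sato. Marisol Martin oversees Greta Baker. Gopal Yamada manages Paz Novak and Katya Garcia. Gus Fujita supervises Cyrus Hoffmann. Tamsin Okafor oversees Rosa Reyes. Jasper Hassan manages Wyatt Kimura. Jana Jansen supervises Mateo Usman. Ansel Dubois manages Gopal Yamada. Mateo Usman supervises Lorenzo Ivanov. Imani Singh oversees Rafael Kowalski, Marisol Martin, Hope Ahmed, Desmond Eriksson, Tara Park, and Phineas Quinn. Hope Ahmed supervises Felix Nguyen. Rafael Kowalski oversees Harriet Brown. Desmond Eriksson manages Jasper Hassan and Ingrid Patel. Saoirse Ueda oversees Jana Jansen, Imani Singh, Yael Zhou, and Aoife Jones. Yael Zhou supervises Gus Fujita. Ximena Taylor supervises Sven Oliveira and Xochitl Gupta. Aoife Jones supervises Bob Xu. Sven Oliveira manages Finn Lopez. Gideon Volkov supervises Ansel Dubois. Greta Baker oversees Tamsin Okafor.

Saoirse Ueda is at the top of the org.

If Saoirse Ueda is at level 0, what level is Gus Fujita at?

2

Chain from Gus Fujita up to Saoirse Ueda: Gus Fujita → Yael Zhou → Saoirse Ueda. That is 2 steps up, so Gus Fujita is 2 levels below Saoirse Ueda.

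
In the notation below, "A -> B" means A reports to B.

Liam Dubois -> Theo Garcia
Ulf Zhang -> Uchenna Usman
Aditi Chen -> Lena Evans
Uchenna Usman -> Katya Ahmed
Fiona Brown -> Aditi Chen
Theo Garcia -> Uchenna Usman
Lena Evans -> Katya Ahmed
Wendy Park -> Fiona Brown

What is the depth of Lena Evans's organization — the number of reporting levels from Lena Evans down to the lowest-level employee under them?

3

The longest chain under Lena Evans runs Lena Evans → Aditi Chen → Fiona Brown → Wendy Park, which is 3 levels below Lena Evans.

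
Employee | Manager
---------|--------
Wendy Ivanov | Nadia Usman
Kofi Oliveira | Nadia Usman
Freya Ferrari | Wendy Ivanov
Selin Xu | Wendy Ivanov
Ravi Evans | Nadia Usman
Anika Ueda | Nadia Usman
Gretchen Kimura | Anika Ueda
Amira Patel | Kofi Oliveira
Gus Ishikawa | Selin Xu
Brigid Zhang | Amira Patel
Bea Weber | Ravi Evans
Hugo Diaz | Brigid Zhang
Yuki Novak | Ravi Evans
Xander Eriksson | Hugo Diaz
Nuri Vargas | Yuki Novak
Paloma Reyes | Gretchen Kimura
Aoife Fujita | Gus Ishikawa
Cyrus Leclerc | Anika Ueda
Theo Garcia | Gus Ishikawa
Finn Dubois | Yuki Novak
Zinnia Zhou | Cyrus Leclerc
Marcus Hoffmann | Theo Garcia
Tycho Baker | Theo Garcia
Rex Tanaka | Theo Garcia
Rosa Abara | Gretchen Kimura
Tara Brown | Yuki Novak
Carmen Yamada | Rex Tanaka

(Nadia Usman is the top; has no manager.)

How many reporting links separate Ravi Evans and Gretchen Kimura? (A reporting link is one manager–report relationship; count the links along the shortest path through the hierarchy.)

Ravi Evans is 1 level below Nadia Usman, and Gretchen Kimura is 2 levels below Nadia Usman (their lowest common manager). The shortest path runs up from Ravi Evans to Nadia Usman and back down to Gretchen Kimura: 1 + 2 = 3 links.

3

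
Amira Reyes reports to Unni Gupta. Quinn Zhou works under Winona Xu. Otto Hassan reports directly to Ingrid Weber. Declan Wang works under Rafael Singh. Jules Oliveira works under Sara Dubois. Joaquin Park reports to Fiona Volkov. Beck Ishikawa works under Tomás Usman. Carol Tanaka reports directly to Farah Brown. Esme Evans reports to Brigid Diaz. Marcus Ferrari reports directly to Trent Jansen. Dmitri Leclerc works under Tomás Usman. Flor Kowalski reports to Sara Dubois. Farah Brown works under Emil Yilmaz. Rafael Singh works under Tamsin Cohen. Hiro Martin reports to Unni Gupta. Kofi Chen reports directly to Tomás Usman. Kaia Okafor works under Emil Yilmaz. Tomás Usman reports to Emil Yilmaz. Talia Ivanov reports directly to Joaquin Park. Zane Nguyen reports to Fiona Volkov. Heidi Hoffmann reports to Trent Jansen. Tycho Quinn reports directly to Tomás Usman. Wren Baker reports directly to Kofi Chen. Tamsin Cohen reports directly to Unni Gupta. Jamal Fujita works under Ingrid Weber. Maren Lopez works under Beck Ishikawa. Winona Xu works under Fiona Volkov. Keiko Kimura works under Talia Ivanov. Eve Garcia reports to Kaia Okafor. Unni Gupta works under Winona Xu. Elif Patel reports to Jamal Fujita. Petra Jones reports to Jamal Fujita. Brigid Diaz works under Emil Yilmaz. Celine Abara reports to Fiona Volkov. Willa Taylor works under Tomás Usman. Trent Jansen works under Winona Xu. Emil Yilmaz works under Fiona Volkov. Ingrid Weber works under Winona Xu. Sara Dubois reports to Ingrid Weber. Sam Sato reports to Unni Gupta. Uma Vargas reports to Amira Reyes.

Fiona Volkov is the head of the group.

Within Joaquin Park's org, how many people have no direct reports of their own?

The only person in Joaquin Park's organization with no one reporting to them is Keiko Kimura. That is 1.

1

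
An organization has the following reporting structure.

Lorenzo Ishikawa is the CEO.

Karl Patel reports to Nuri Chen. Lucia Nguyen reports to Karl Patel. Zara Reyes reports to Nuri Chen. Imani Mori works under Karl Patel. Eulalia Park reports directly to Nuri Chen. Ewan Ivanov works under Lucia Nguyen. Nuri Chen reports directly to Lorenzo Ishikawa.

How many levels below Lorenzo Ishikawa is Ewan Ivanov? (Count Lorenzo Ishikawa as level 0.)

4

Chain from Ewan Ivanov up to Lorenzo Ishikawa: Ewan Ivanov → Lucia Nguyen → Karl Patel → Nuri Chen → Lorenzo Ishikawa. That is 4 steps up, so Ewan Ivanov is 4 levels below Lorenzo Ishikawa.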